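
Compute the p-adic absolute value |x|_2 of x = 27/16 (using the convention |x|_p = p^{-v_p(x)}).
|27/16|_2 = 16

Step 1 — compute v_2(x) by factoring powers of 2 out of the numerator and denominator: v_2(27/16) = -4. Step 2 — apply |x|_p = p^{-v_p(x)} = 2^{4} = 16.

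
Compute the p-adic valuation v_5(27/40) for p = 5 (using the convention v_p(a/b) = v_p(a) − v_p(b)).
v_5(27/40) = -1

Factor powers of 5 from the numerator and denominator of the reduced fraction: 27 = 5^0 · 27 and 40 = 5^1 · 8. Apply v_p(a/b) = v_p(a) − v_p(b): v_5(27/40) = 0 − 1 = -1.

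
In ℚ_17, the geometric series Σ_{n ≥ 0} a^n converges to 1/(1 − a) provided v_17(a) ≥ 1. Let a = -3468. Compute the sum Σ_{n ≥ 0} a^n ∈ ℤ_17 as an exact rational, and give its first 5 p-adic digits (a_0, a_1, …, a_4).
Σ a^n = 1/(1 − a) = 1/3469;  first 5 digits = (1, 0, 5, 16, 7)

v_17(a) = 2 ≥ 1, so the series converges in ℤ_17 to 1/(1 − a) = 1/(1 − (-3468)) = 1/3469. Expand this rational in ℤ_17: compute digits iteratively via d_i = x_i mod 17, x_{i+1} = (x_i − d_i)/17. The first 5 digits are (1, 0, 5, 16, 7).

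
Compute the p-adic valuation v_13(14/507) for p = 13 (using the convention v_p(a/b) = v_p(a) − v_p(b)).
v_13(14/507) = -2

Factor powers of 13 from the numerator and denominator of the reduced fraction: 14 = 13^0 · 14 and 507 = 13^2 · 3. Apply v_p(a/b) = v_p(a) − v_p(b): v_13(14/507) = 0 − 2 = -2.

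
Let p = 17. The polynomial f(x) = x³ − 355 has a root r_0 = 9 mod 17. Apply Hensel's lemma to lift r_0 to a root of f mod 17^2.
r_1 = 281 (mod 289)

Hensel: r_{i+1} = r_i − f(r_i)/f′(r_i) mod 17^{i+2}, where f′(x) = 3x². Iterate:
  r_0 = 9 (mod 17)
  r_1 = 281 (mod 289)
Final: r = 281 with f(r) ≡ 0 mod 17^2.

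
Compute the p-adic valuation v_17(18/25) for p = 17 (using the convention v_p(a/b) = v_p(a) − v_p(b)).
v_17(18/25) = 0

Factor powers of 17 from the numerator and denominator of the reduced fraction: 18 = 17^0 · 18 and 25 = 17^0 · 25. Apply v_p(a/b) = v_p(a) − v_p(b): v_17(18/25) = 0 − 0 = 0.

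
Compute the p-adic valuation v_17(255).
v_17(255) = 1

v_17(n) is the largest exponent k such that 17^k divides n. Factor out: 255 = 17^1 · 15. (Sign doesn't affect v_p.) So v_17(255) = 1.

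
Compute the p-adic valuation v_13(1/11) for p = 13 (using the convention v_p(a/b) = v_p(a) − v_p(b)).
v_13(1/11) = 0

Factor powers of 13 from the numerator and denominator of the reduced fraction: 1 = 13^0 · 1 and 11 = 13^0 · 11. Apply v_p(a/b) = v_p(a) − v_p(b): v_13(1/11) = 0 − 0 = 0.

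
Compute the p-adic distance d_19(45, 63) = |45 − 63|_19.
d_19(45, 63) = 1

Step 1 — x − y = 45 − 63 = -18. Step 2 — v_19(-18) = 0 (factor: -18 = −(19^0 · 18); the sign does not affect v_p). Step 3 — |x − y|_19 = 19^{0} = 1.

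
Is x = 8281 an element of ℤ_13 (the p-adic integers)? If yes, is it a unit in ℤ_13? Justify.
x ∈ ℤ_13 but not a unit; v_13(x) = 2 > 0

ℤ_13 = {x ∈ ℚ_13 : v_13(x) ≥ 0} and ℤ_13^× = {x ∈ ℤ_13 : v_13(x) = 0}. Here v_13(8281) = v_13(num) − v_13(den) = 2; compare against these criteria.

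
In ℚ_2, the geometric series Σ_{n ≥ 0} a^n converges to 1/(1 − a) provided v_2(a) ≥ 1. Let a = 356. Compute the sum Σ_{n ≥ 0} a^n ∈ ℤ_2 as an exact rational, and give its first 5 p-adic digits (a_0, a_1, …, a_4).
Σ a^n = 1/(1 − a) = -1/355;  first 5 digits = (1, 0, 1, 0, 1)

v_2(a) = 2 ≥ 1, so the series converges in ℤ_2 to 1/(1 − a) = 1/(1 − 356) = -1/355. Expand this rational in ℤ_2: compute digits iteratively via d_i = x_i mod 2, x_{i+1} = (x_i − d_i)/2. The first 5 digits are (1, 0, 1, 0, 1).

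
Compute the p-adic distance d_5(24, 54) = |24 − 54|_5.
d_5(24, 54) = 1/5

Step 1 — x − y = 24 − 54 = -30. Step 2 — v_5(-30) = 1 (factor: -30 = −(5^1 · 6); the sign does not affect v_p). Step 3 — |x − y|_5 = 5^{-1} = 1/5.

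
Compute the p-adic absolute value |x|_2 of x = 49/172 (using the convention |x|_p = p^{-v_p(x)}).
|49/172|_2 = 4

Step 1 — compute v_2(x) by factoring powers of 2 out of the numerator and denominator: v_2(49/172) = -2. Step 2 — apply |x|_p = p^{-v_p(x)} = 2^{2} = 4.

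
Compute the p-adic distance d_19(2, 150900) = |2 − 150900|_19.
d_19(2, 150900) = 1/6859

Step 1 — x − y = 2 − 150900 = -150898. Step 2 — v_19(-150898) = 3 (factor: -150898 = −(19^3 · 22); the sign does not affect v_p). Step 3 — |x − y|_19 = 19^{-3} = 1/6859.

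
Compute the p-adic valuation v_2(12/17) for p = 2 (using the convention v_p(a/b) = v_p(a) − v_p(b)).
v_2(12/17) = 2

Factor powers of 2 from the numerator and denominator of the reduced fraction: 12 = 2^2 · 3 and 17 = 2^0 · 17. Apply v_p(a/b) = v_p(a) − v_p(b): v_2(12/17) = 2 − 0 = 2.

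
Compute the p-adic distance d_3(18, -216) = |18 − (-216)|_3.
d_3(18, -216) = 1/9

Step 1 — x − y = 18 − (-216) = 234. Step 2 — v_3(234) = 2 (factor: 234 = (3^2 · 26); the sign does not affect v_p). Step 3 — |x − y|_3 = 3^{-2} = 1/9.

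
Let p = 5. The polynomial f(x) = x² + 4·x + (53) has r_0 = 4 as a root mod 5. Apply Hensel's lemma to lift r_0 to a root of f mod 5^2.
r_1 = 24 (mod 25)

Hensel: r_{i+1} = r_i − f(r_i)·(f′(r_i))^{-1} mod 5^{i+2}, f′(x) = 2x + 4. Iterate:
  r_0 = 4 (mod 5)
  r_1 = 24 (mod 25)
Final: r = 24 satisfies f(r) ≡ 0 mod 5^2.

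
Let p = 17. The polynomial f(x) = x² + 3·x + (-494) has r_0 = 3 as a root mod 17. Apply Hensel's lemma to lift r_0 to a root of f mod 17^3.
r_2 = 4712 (mod 4913)

Hensel: r_{i+1} = r_i − f(r_i)·(f′(r_i))^{-1} mod 17^{i+2}, f′(x) = 2x + 3. Iterate:
  r_0 = 3 (mod 17)
  r_1 = 88 (mod 289)
  r_2 = 4712 (mod 4913)
Final: r = 4712 satisfies f(r) ≡ 0 mod 17^3.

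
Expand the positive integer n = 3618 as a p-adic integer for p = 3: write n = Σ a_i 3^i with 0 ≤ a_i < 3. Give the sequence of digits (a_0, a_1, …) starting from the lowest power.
(a_0, a_1, …) = (0, 0, 0, 2, 2, 2, 1, 1)

Repeated division by 3 gives the digits low-to-high: 3618 = 2·3^3 + 2·3^4 + 2·3^5 + 1·3^6 + 1·3^7. Digit sequence: (0, 0, 0, 2, 2, 2, 1, 1).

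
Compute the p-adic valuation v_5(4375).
v_5(4375) = 4

v_5(n) is the largest exponent k such that 5^k divides n. Factor out: 4375 = 5^4 · 7. (Sign doesn't affect v_p.) So v_5(4375) = 4.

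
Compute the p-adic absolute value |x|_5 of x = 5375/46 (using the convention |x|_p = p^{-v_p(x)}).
|5375/46|_5 = 1/125

Step 1 — compute v_5(x) by factoring powers of 5 out of the numerator and denominator: v_5(5375/46) = 3. Step 2 — apply |x|_p = p^{-v_p(x)} = 5^{-3} = 1/125.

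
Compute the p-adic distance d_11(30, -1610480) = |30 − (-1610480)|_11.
d_11(30, -1610480) = 1/161051

Step 1 — x − y = 30 − (-1610480) = 1610510. Step 2 — v_11(1610510) = 5 (factor: 1610510 = (11^5 · 10); the sign does not affect v_p). Step 3 — |x − y|_11 = 11^{-5} = 1/161051.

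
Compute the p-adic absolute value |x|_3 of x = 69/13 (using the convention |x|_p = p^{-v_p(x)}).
|69/13|_3 = 1/3

Step 1 — compute v_3(x) by factoring powers of 3 out of the numerator and denominator: v_3(69/13) = 1. Step 2 — apply |x|_p = p^{-v_p(x)} = 3^{-1} = 1/3.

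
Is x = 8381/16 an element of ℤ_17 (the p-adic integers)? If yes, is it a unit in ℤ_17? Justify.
x ∈ ℤ_17 but not a unit; v_17(x) = 2 > 0

ℤ_17 = {x ∈ ℚ_17 : v_17(x) ≥ 0} and ℤ_17^× = {x ∈ ℤ_17 : v_17(x) = 0}. Here v_17(8381/16) = v_17(num) − v_17(den) = 2; compare against these criteria.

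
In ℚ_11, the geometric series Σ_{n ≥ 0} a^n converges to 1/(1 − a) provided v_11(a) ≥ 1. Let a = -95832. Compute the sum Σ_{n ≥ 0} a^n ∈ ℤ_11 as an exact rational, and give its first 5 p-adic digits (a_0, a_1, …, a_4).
Σ a^n = 1/(1 − a) = 1/95833;  first 5 digits = (1, 0, 0, 5, 4)

v_11(a) = 3 ≥ 1, so the series converges in ℤ_11 to 1/(1 − a) = 1/(1 − (-95832)) = 1/95833. Expand this rational in ℤ_11: compute digits iteratively via d_i = x_i mod 11, x_{i+1} = (x_i − d_i)/11. The first 5 digits are (1, 0, 0, 5, 4).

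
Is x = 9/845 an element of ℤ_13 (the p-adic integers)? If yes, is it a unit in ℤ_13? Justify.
x ∉ ℤ_13 (v_13(x) = -2 < 0)

ℤ_13 = {x ∈ ℚ_13 : v_13(x) ≥ 0} and ℤ_13^× = {x ∈ ℤ_13 : v_13(x) = 0}. Here v_13(9/845) = v_13(num) − v_13(den) = -2; compare against these criteria.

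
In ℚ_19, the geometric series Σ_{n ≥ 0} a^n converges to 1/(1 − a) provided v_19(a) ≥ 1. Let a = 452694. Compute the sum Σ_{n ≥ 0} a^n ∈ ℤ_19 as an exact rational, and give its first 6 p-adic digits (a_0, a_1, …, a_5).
Σ a^n = 1/(1 − a) = -1/452693;  first 6 digits = (1, 0, 0, 9, 3, 0)

v_19(a) = 3 ≥ 1, so the series converges in ℤ_19 to 1/(1 − a) = 1/(1 − 452694) = -1/452693. Expand this rational in ℤ_19: compute digits iteratively via d_i = x_i mod 19, x_{i+1} = (x_i − d_i)/19. The first 6 digits are (1, 0, 0, 9, 3, 0).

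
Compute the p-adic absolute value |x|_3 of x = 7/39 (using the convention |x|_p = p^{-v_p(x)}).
|7/39|_3 = 3

Step 1 — compute v_3(x) by factoring powers of 3 out of the numerator and denominator: v_3(7/39) = -1. Step 2 — apply |x|_p = p^{-v_p(x)} = 3^{1} = 3.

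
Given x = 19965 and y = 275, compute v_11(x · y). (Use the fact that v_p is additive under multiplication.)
v_11(5490375) = 4

v_p(x) = 3 (factor: 19965 = 11^3 · 15); v_p(y) = 1 (factor: 275 = 11^1 · 25). Additivity: v_p(xy) = v_p(x) + v_p(y) = 3 + 1 = 4. (Direct check: xy = 5490375 = 11^4 · (375).)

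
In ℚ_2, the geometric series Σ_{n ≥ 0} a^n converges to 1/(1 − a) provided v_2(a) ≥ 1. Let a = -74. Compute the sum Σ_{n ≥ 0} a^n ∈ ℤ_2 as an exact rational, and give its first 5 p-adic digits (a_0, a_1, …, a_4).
Σ a^n = 1/(1 − a) = 1/75;  first 5 digits = (1, 1, 0, 0, 0)

v_2(a) = 1 ≥ 1, so the series converges in ℤ_2 to 1/(1 − a) = 1/(1 − (-74)) = 1/75. Expand this rational in ℤ_2: compute digits iteratively via d_i = x_i mod 2, x_{i+1} = (x_i − d_i)/2. The first 5 digits are (1, 1, 0, 0, 0).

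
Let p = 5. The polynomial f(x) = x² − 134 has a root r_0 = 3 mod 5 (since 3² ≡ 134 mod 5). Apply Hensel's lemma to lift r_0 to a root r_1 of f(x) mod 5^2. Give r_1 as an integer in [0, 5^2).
r_1 = 3 (mod 25)

Hensel's recurrence: r_{i+1} = r_i − f(r_i)·(f′(r_i))^{-1} mod 5^{i+2}, with f′(x) = 2x. Iterate:
  r_0 = 3 (mod 5)
  r_1 = 3 (mod 25)
Final: r_1 = 3, and one checks f(r_1) ≡ 0 mod 5^2.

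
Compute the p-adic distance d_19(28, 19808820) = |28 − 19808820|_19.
d_19(28, 19808820) = 1/2476099

Step 1 — x − y = 28 − 19808820 = -19808792. Step 2 — v_19(-19808792) = 5 (factor: -19808792 = −(19^5 · 8); the sign does not affect v_p). Step 3 — |x − y|_19 = 19^{-5} = 1/2476099.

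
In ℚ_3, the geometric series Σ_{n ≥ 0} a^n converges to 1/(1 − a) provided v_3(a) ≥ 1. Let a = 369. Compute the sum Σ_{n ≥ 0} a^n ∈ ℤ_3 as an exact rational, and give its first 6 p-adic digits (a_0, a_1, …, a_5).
Σ a^n = 1/(1 − a) = -1/368;  first 6 digits = (1, 0, 2, 1, 2, 0)

v_3(a) = 2 ≥ 1, so the series converges in ℤ_3 to 1/(1 − a) = 1/(1 − 369) = -1/368. Expand this rational in ℤ_3: compute digits iteratively via d_i = x_i mod 3, x_{i+1} = (x_i − d_i)/3. The first 6 digits are (1, 0, 2, 1, 2, 0).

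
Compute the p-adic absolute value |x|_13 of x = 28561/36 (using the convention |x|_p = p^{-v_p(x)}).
|28561/36|_13 = 1/28561

Step 1 — compute v_13(x) by factoring powers of 13 out of the numerator and denominator: v_13(28561/36) = 4. Step 2 — apply |x|_p = p^{-v_p(x)} = 13^{-4} = 1/28561.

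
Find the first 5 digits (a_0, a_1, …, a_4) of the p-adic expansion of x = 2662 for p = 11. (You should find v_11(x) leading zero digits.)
(a_0, …, a_4) = (0, 0, 0, 2, 0)

v_11(2662) = 3, so a_0 = ... = a_2 = 0. Factor out: x = 11^3 · u with u = 2 a unit in ℤ_11. Expand u iteratively via a_{v+i} = u_i mod 11, u_{i+1} = (u_i − a_{v+i})/11:
  u_0 = 2;  a_3 = 2;  u_1 = (u_0 − 2)/11 = 0
  u_1 = 0;  a_4 = 0;  u_2 = (u_1 − 0)/11 = 0
Digits: (0, 0, 0, 2, 0).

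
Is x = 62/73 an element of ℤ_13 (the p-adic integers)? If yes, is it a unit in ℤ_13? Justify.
x ∈ ℤ_13^× (unit); v_13(x) = 0

ℤ_13 = {x ∈ ℚ_13 : v_13(x) ≥ 0} and ℤ_13^× = {x ∈ ℤ_13 : v_13(x) = 0}. Here v_13(62/73) = v_13(num) − v_13(den) = 0; compare against these criteria.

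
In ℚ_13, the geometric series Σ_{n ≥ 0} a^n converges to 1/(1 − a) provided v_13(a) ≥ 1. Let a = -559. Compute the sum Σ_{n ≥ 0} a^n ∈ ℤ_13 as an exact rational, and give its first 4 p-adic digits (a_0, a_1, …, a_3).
Σ a^n = 1/(1 − a) = 1/560;  first 4 digits = (1, 9, 12, 12)

v_13(a) = 1 ≥ 1, so the series converges in ℤ_13 to 1/(1 − a) = 1/(1 − (-559)) = 1/560. Expand this rational in ℤ_13: compute digits iteratively via d_i = x_i mod 13, x_{i+1} = (x_i − d_i)/13. The first 4 digits are (1, 9, 12, 12).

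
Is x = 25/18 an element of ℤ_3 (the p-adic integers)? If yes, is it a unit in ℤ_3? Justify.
x ∉ ℤ_3 (v_3(x) = -2 < 0)

ℤ_3 = {x ∈ ℚ_3 : v_3(x) ≥ 0} and ℤ_3^× = {x ∈ ℤ_3 : v_3(x) = 0}. Here v_3(25/18) = v_3(num) − v_3(den) = -2; compare against these criteria.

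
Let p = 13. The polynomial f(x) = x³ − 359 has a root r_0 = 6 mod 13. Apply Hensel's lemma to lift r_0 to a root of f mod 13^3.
r_2 = 1943 (mod 2197)

Hensel: r_{i+1} = r_i − f(r_i)/f′(r_i) mod 13^{i+2}, where f′(x) = 3x². Iterate:
  r_0 = 6 (mod 13)
  r_1 = 84 (mod 169)
  r_2 = 1943 (mod 2197)
Final: r = 1943 with f(r) ≡ 0 mod 13^3.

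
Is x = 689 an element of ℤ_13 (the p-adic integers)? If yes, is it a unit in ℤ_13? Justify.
x ∈ ℤ_13 but not a unit; v_13(x) = 1 > 0

ℤ_13 = {x ∈ ℚ_13 : v_13(x) ≥ 0} and ℤ_13^× = {x ∈ ℤ_13 : v_13(x) = 0}. Here v_13(689) = v_13(num) − v_13(den) = 1; compare against these criteria.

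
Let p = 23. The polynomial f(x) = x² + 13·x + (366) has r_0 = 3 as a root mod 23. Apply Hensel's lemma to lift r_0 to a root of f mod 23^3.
r_2 = 5661 (mod 12167)

Hensel: r_{i+1} = r_i − f(r_i)·(f′(r_i))^{-1} mod 23^{i+2}, f′(x) = 2x + 13. Iterate:
  r_0 = 3 (mod 23)
  r_1 = 371 (mod 529)
  r_2 = 5661 (mod 12167)
Final: r = 5661 satisfies f(r) ≡ 0 mod 23^3.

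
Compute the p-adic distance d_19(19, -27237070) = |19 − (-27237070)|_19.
d_19(19, -27237070) = 1/2476099

Step 1 — x − y = 19 − (-27237070) = 27237089. Step 2 — v_19(27237089) = 5 (factor: 27237089 = (19^5 · 11); the sign does not affect v_p). Step 3 — |x − y|_19 = 19^{-5} = 1/2476099.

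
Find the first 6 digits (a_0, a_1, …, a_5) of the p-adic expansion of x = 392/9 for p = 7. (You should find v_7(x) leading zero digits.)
(a_0, …, a_5) = (0, 0, 4, 5, 0, 3)

v_7(392/9) = 2, so a_0 = ... = a_1 = 0. Factor out: x = 7^2 · u with u = 8/9 a unit in ℤ_7. Expand u iteratively via a_{v+i} = u_i mod 7, u_{i+1} = (u_i − a_{v+i})/7:
  u_0 = 8/9;  a_2 = 4;  u_1 = (u_0 − 4)/7 = -4/9
  u_1 = -4/9;  a_3 = 5;  u_2 = (u_1 − 5)/7 = -7/9
  u_2 = -7/9;  a_4 = 0;  u_3 = (u_2 − 0)/7 = -1/9
  u_3 = -1/9;  a_5 = 3;  u_4 = (u_3 − 3)/7 = -4/9
Digits: (0, 0, 4, 5, 0, 3).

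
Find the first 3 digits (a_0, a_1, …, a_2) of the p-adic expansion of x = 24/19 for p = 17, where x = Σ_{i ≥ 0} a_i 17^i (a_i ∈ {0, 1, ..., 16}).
(a_0, …, a_2) = (12, 11, 2)

v_17(24/19) = 0 (numerator and denominator both coprime to 17), so x ∈ ℤ_17^×. Compute digits iteratively via a_i = x_i mod 17, x_{i+1} = (x_i − a_i)/17, with x_0 = x:
  x_0 = 24/19;  a_0 = 12;  x_1 = (x_0 − 12)/17 = -12/19
  x_1 = -12/19;  a_1 = 11;  x_2 = (x_1 − 11)/17 = -13/19
  x_2 = -13/19;  a_2 = 2;  x_3 = (x_2 − 2)/17 = -3/19
Digits: (12, 11, 2).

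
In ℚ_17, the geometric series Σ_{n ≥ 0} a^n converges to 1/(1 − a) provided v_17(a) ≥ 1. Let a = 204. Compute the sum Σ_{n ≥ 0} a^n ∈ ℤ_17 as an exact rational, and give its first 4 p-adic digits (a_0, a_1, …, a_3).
Σ a^n = 1/(1 − a) = -1/203;  first 4 digits = (1, 12, 8, 2)

v_17(a) = 1 ≥ 1, so the series converges in ℤ_17 to 1/(1 − a) = 1/(1 − 204) = -1/203. Expand this rational in ℤ_17: compute digits iteratively via d_i = x_i mod 17, x_{i+1} = (x_i − d_i)/17. The first 4 digits are (1, 12, 8, 2).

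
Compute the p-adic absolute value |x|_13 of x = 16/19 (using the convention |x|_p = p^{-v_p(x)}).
|16/19|_13 = 1

Step 1 — compute v_13(x) by factoring powers of 13 out of the numerator and denominator: v_13(16/19) = 0. Step 2 — apply |x|_p = p^{-v_p(x)} = 13^{0} = 1.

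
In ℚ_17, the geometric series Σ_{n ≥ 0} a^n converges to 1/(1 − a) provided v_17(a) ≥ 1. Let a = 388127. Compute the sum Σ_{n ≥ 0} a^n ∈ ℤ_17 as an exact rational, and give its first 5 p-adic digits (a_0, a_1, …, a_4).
Σ a^n = 1/(1 − a) = -1/388126;  first 5 digits = (1, 0, 0, 11, 4)

v_17(a) = 3 ≥ 1, so the series converges in ℤ_17 to 1/(1 − a) = 1/(1 − 388127) = -1/388126. Expand this rational in ℤ_17: compute digits iteratively via d_i = x_i mod 17, x_{i+1} = (x_i − d_i)/17. The first 5 digits are (1, 0, 0, 11, 4).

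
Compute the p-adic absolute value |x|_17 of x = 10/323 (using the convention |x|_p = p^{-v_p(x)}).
|10/323|_17 = 17

Step 1 — compute v_17(x) by factoring powers of 17 out of the numerator and denominator: v_17(10/323) = -1. Step 2 — apply |x|_p = p^{-v_p(x)} = 17^{1} = 17.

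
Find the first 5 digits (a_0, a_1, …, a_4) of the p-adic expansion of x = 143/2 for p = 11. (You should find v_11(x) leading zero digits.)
(a_0, …, a_4) = (0, 1, 6, 5, 5)

v_11(143/2) = 1, so a_0 = ... = a_0 = 0. Factor out: x = 11^1 · u with u = 13/2 a unit in ℤ_11. Expand u iteratively via a_{v+i} = u_i mod 11, u_{i+1} = (u_i − a_{v+i})/11:
  u_0 = 13/2;  a_1 = 1;  u_1 = (u_0 − 1)/11 = 1/2
  u_1 = 1/2;  a_2 = 6;  u_2 = (u_1 − 6)/11 = -1/2
  u_2 = -1/2;  a_3 = 5;  u_3 = (u_2 − 5)/11 = -1/2
  u_3 = -1/2;  a_4 = 5;  u_4 = (u_3 − 5)/11 = -1/2
Digits: (0, 1, 6, 5, 5).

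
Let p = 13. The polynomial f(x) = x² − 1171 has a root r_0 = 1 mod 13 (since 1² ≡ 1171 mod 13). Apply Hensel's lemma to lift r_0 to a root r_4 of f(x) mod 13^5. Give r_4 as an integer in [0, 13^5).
r_4 = 309518 (mod 371293)

Hensel's recurrence: r_{i+1} = r_i − f(r_i)·(f′(r_i))^{-1} mod 13^{i+2}, with f′(x) = 2x. Iterate:
  r_0 = 1 (mod 13)
  r_1 = 79 (mod 169)
  r_2 = 1938 (mod 2197)
  r_3 = 23908 (mod 28561)
  r_4 = 309518 (mod 371293)
Final: r_4 = 309518, and one checks f(r_4) ≡ 0 mod 13^5.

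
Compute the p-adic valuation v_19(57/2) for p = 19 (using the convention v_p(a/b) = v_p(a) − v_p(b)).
v_19(57/2) = 1

Factor powers of 19 from the numerator and denominator of the reduced fraction: 57 = 19^1 · 3 and 2 = 19^0 · 2. Apply v_p(a/b) = v_p(a) − v_p(b): v_19(57/2) = 1 − 0 = 1.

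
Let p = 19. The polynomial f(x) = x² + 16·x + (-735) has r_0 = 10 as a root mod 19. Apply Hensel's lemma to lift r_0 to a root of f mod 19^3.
r_2 = 314 (mod 6859)

Hensel: r_{i+1} = r_i − f(r_i)·(f′(r_i))^{-1} mod 19^{i+2}, f′(x) = 2x + 16. Iterate:
  r_0 = 10 (mod 19)
  r_1 = 314 (mod 361)
  r_2 = 314 (mod 6859)
Final: r = 314 satisfies f(r) ≡ 0 mod 19^3.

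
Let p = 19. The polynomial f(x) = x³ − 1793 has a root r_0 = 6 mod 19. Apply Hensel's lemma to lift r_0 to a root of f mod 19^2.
r_1 = 44 (mod 361)

Hensel: r_{i+1} = r_i − f(r_i)/f′(r_i) mod 19^{i+2}, where f′(x) = 3x². Iterate:
  r_0 = 6 (mod 19)
  r_1 = 44 (mod 361)
Final: r = 44 with f(r) ≡ 0 mod 19^2.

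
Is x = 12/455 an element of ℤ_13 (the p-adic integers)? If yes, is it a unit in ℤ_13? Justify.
x ∉ ℤ_13 (v_13(x) = -1 < 0)

ℤ_13 = {x ∈ ℚ_13 : v_13(x) ≥ 0} and ℤ_13^× = {x ∈ ℤ_13 : v_13(x) = 0}. Here v_13(12/455) = v_13(num) − v_13(den) = -1; compare against these criteria.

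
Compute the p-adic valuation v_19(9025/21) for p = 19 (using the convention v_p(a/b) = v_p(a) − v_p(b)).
v_19(9025/21) = 2

Factor powers of 19 from the numerator and denominator of the reduced fraction: 9025 = 19^2 · 25 and 21 = 19^0 · 21. Apply v_p(a/b) = v_p(a) − v_p(b): v_19(9025/21) = 2 − 0 = 2.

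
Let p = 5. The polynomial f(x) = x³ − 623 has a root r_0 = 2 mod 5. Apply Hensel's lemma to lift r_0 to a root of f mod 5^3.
r_2 = 72 (mod 125)

Hensel: r_{i+1} = r_i − f(r_i)/f′(r_i) mod 5^{i+2}, where f′(x) = 3x². Iterate:
  r_0 = 2 (mod 5)
  r_1 = 22 (mod 25)
  r_2 = 72 (mod 125)
Final: r = 72 with f(r) ≡ 0 mod 5^3.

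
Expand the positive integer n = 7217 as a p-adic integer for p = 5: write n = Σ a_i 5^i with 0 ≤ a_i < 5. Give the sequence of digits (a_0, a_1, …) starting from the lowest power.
(a_0, a_1, …) = (2, 3, 3, 2, 1, 2)

Repeated division by 5 gives the digits low-to-high: 7217 = 2 + 3·5^1 + 3·5^2 + 2·5^3 + 1·5^4 + 2·5^5. Digit sequence: (2, 3, 3, 2, 1, 2).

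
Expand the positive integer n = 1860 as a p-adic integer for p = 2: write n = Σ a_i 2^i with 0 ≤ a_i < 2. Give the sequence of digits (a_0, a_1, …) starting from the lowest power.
(a_0, a_1, …) = (0, 0, 1, 0, 0, 0, 1, 0, 1, 1, 1)

Repeated division by 2 gives the digits low-to-high: 1860 = 1·2^2 + 1·2^6 + 1·2^8 + 1·2^9 + 1·2^10. Digit sequence: (0, 0, 1, 0, 0, 0, 1, 0, 1, 1, 1).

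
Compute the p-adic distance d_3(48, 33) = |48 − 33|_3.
d_3(48, 33) = 1/3

Step 1 — x − y = 48 − 33 = 15. Step 2 — v_3(15) = 1 (factor: 15 = (3^1 · 5); the sign does not affect v_p). Step 3 — |x − y|_3 = 3^{-1} = 1/3.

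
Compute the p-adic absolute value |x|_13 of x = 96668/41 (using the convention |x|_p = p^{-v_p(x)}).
|96668/41|_13 = 1/2197

Step 1 — compute v_13(x) by factoring powers of 13 out of the numerator and denominator: v_13(96668/41) = 3. Step 2 — apply |x|_p = p^{-v_p(x)} = 13^{-3} = 1/2197.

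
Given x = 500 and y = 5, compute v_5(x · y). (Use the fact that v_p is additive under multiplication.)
v_5(2500) = 4

v_p(x) = 3 (factor: 500 = 5^3 · 4); v_p(y) = 1 (factor: 5 = 5^1 · 1). Additivity: v_p(xy) = v_p(x) + v_p(y) = 3 + 1 = 4. (Direct check: xy = 2500 = 5^4 · (4).)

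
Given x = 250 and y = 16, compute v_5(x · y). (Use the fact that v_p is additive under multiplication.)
v_5(4000) = 3

v_p(x) = 3 (factor: 250 = 5^3 · 2); v_p(y) = 0 (factor: 16 = 5^0 · 16). Additivity: v_p(xy) = v_p(x) + v_p(y) = 3 + 0 = 3. (Direct check: xy = 4000 = 5^3 · (32).)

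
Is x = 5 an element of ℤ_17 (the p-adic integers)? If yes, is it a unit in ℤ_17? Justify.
x ∈ ℤ_17^× (unit); v_17(x) = 0

ℤ_17 = {x ∈ ℚ_17 : v_17(x) ≥ 0} and ℤ_17^× = {x ∈ ℤ_17 : v_17(x) = 0}. Here v_17(5) = v_17(num) − v_17(den) = 0; compare against these criteria.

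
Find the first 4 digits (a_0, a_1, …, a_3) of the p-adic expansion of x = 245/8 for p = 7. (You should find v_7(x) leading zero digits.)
(a_0, …, a_3) = (0, 0, 5, 2)

v_7(245/8) = 2, so a_0 = ... = a_1 = 0. Factor out: x = 7^2 · u with u = 5/8 a unit in ℤ_7. Expand u iteratively via a_{v+i} = u_i mod 7, u_{i+1} = (u_i − a_{v+i})/7:
  u_0 = 5/8;  a_2 = 5;  u_1 = (u_0 − 5)/7 = -5/8
  u_1 = -5/8;  a_3 = 2;  u_2 = (u_1 − 2)/7 = -3/8
Digits: (0, 0, 5, 2).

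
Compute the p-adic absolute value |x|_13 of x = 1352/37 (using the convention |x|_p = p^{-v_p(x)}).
|1352/37|_13 = 1/169

Step 1 — compute v_13(x) by factoring powers of 13 out of the numerator and denominator: v_13(1352/37) = 2. Step 2 — apply |x|_p = p^{-v_p(x)} = 13^{-2} = 1/169.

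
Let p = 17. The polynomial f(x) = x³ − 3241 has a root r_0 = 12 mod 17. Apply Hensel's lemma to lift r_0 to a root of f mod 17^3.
r_2 = 4109 (mod 4913)

Hensel: r_{i+1} = r_i − f(r_i)/f′(r_i) mod 17^{i+2}, where f′(x) = 3x². Iterate:
  r_0 = 12 (mod 17)
  r_1 = 63 (mod 289)
  r_2 = 4109 (mod 4913)
Final: r = 4109 with f(r) ≡ 0 mod 17^3.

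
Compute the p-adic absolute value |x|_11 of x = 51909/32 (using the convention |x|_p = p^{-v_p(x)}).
|51909/32|_11 = 1/1331

Step 1 — compute v_11(x) by factoring powers of 11 out of the numerator and denominator: v_11(51909/32) = 3. Step 2 — apply |x|_p = p^{-v_p(x)} = 11^{-3} = 1/1331.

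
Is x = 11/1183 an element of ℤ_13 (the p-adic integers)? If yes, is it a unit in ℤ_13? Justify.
x ∉ ℤ_13 (v_13(x) = -2 < 0)

ℤ_13 = {x ∈ ℚ_13 : v_13(x) ≥ 0} and ℤ_13^× = {x ∈ ℤ_13 : v_13(x) = 0}. Here v_13(11/1183) = v_13(num) − v_13(den) = -2; compare against these criteria.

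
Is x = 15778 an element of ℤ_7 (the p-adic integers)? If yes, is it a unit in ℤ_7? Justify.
x ∈ ℤ_7 but not a unit; v_7(x) = 3 > 0

ℤ_7 = {x ∈ ℚ_7 : v_7(x) ≥ 0} and ℤ_7^× = {x ∈ ℤ_7 : v_7(x) = 0}. Here v_7(15778) = v_7(num) − v_7(den) = 3; compare against these criteria.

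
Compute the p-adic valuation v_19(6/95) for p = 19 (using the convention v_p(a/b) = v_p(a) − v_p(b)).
v_19(6/95) = -1

Factor powers of 19 from the numerator and denominator of the reduced fraction: 6 = 19^0 · 6 and 95 = 19^1 · 5. Apply v_p(a/b) = v_p(a) − v_p(b): v_19(6/95) = 0 − 1 = -1.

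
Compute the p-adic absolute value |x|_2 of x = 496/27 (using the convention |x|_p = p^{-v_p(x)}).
|496/27|_2 = 1/16

Step 1 — compute v_2(x) by factoring powers of 2 out of the numerator and denominator: v_2(496/27) = 4. Step 2 — apply |x|_p = p^{-v_p(x)} = 2^{-4} = 1/16.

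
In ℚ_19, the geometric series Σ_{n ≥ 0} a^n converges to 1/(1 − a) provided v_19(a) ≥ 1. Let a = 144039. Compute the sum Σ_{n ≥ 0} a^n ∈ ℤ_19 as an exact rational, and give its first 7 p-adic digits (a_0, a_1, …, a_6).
Σ a^n = 1/(1 − a) = -1/144038;  first 7 digits = (1, 0, 0, 2, 1, 0, 4)

v_19(a) = 3 ≥ 1, so the series converges in ℤ_19 to 1/(1 − a) = 1/(1 − 144039) = -1/144038. Expand this rational in ℤ_19: compute digits iteratively via d_i = x_i mod 19, x_{i+1} = (x_i − d_i)/19. The first 7 digits are (1, 0, 0, 2, 1, 0, 4).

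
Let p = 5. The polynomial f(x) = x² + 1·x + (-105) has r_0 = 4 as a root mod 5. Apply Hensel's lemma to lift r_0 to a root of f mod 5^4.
r_3 = 44 (mod 625)

Hensel: r_{i+1} = r_i − f(r_i)·(f′(r_i))^{-1} mod 5^{i+2}, f′(x) = 2x + 1. Iterate:
  r_0 = 4 (mod 5)
  r_1 = 19 (mod 25)
  r_2 = 44 (mod 125)
  r_3 = 44 (mod 625)
Final: r = 44 satisfies f(r) ≡ 0 mod 5^4.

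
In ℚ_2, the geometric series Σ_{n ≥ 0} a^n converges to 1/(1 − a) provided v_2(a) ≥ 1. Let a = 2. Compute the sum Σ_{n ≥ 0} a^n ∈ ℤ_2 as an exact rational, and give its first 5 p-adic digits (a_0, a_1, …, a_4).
Σ a^n = 1/(1 − a) = -1;  first 5 digits = (1, 1, 1, 1, 1)

v_2(a) = 1 ≥ 1, so the series converges in ℤ_2 to 1/(1 − a) = 1/(1 − 2) = -1. Expand this rational in ℤ_2: compute digits iteratively via d_i = x_i mod 2, x_{i+1} = (x_i − d_i)/2. The first 5 digits are (1, 1, 1, 1, 1).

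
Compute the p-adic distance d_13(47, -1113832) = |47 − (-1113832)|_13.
d_13(47, -1113832) = 1/371293

Step 1 — x − y = 47 − (-1113832) = 1113879. Step 2 — v_13(1113879) = 5 (factor: 1113879 = (13^5 · 3); the sign does not affect v_p). Step 3 — |x − y|_13 = 13^{-5} = 1/371293.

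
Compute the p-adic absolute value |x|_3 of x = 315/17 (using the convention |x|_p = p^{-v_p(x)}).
|315/17|_3 = 1/9

Step 1 — compute v_3(x) by factoring powers of 3 out of the numerator and denominator: v_3(315/17) = 2. Step 2 — apply |x|_p = p^{-v_p(x)} = 3^{-2} = 1/9.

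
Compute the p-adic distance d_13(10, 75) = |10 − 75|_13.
d_13(10, 75) = 1/13

Step 1 — x − y = 10 − 75 = -65. Step 2 — v_13(-65) = 1 (factor: -65 = −(13^1 · 5); the sign does not affect v_p). Step 3 — |x − y|_13 = 13^{-1} = 1/13.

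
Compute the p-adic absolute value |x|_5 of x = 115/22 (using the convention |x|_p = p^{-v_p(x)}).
|115/22|_5 = 1/5

Step 1 — compute v_5(x) by factoring powers of 5 out of the numerator and denominator: v_5(115/22) = 1. Step 2 — apply |x|_p = p^{-v_p(x)} = 5^{-1} = 1/5.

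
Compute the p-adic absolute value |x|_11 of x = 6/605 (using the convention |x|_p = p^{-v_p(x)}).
|6/605|_11 = 121

Step 1 — compute v_11(x) by factoring powers of 11 out of the numerator and denominator: v_11(6/605) = -2. Step 2 — apply |x|_p = p^{-v_p(x)} = 11^{2} = 121.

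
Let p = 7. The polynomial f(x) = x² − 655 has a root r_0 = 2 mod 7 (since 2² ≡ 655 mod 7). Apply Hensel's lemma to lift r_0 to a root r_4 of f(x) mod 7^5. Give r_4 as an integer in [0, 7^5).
r_4 = 226 (mod 16807)

Hensel's recurrence: r_{i+1} = r_i − f(r_i)·(f′(r_i))^{-1} mod 7^{i+2}, with f′(x) = 2x. Iterate:
  r_0 = 2 (mod 7)
  r_1 = 30 (mod 49)
  r_2 = 226 (mod 343)
  r_3 = 226 (mod 2401)
  r_4 = 226 (mod 16807)
Final: r_4 = 226, and one checks f(r_4) ≡ 0 mod 7^5.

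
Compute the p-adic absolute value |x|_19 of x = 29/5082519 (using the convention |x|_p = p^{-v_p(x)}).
|29/5082519|_19 = 130321

Step 1 — compute v_19(x) by factoring powers of 19 out of the numerator and denominator: v_19(29/5082519) = -4. Step 2 — apply |x|_p = p^{-v_p(x)} = 19^{4} = 130321.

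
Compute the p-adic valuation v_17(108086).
v_17(108086) = 3

v_17(n) is the largest exponent k such that 17^k divides n. Factor out: 108086 = 17^3 · 22. (Sign doesn't affect v_p.) So v_17(108086) = 3.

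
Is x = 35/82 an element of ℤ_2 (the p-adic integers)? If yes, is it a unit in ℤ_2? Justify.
x ∉ ℤ_2 (v_2(x) = -1 < 0)

ℤ_2 = {x ∈ ℚ_2 : v_2(x) ≥ 0} and ℤ_2^× = {x ∈ ℤ_2 : v_2(x) = 0}. Here v_2(35/82) = v_2(num) − v_2(den) = -1; compare against these criteria.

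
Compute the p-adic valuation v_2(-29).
v_2(-29) = 0

v_2(n) is the largest exponent k such that 2^k divides n. Factor out: -29 = -2^0 · 29. (Sign doesn't affect v_p.) So v_2(-29) = 0.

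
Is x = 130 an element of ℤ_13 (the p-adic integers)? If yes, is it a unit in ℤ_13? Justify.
x ∈ ℤ_13 but not a unit; v_13(x) = 1 > 0

ℤ_13 = {x ∈ ℚ_13 : v_13(x) ≥ 0} and ℤ_13^× = {x ∈ ℤ_13 : v_13(x) = 0}. Here v_13(130) = v_13(num) − v_13(den) = 1; compare against these criteria.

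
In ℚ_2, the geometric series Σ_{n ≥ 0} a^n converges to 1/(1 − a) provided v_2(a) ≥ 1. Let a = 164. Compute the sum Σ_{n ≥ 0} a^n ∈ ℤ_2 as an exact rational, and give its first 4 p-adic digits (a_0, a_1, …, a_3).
Σ a^n = 1/(1 − a) = -1/163;  first 4 digits = (1, 0, 1, 0)

v_2(a) = 2 ≥ 1, so the series converges in ℤ_2 to 1/(1 − a) = 1/(1 − 164) = -1/163. Expand this rational in ℤ_2: compute digits iteratively via d_i = x_i mod 2, x_{i+1} = (x_i − d_i)/2. The first 4 digits are (1, 0, 1, 0).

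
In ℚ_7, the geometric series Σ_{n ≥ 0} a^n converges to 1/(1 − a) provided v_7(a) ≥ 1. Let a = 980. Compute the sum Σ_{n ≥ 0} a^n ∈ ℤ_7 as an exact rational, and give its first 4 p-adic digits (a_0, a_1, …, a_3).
Σ a^n = 1/(1 − a) = -1/979;  first 4 digits = (1, 0, 6, 2)

v_7(a) = 2 ≥ 1, so the series converges in ℤ_7 to 1/(1 − a) = 1/(1 − 980) = -1/979. Expand this rational in ℤ_7: compute digits iteratively via d_i = x_i mod 7, x_{i+1} = (x_i − d_i)/7. The first 4 digits are (1, 0, 6, 2).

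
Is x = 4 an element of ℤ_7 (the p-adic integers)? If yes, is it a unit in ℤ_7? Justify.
x ∈ ℤ_7^× (unit); v_7(x) = 0

ℤ_7 = {x ∈ ℚ_7 : v_7(x) ≥ 0} and ℤ_7^× = {x ∈ ℤ_7 : v_7(x) = 0}. Here v_7(4) = v_7(num) − v_7(den) = 0; compare against these criteria.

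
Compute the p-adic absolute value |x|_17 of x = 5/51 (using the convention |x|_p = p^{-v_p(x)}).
|5/51|_17 = 17

Step 1 — compute v_17(x) by factoring powers of 17 out of the numerator and denominator: v_17(5/51) = -1. Step 2 — apply |x|_p = p^{-v_p(x)} = 17^{1} = 17.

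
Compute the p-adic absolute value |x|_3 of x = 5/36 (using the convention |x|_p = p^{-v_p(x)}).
|5/36|_3 = 9

Step 1 — compute v_3(x) by factoring powers of 3 out of the numerator and denominator: v_3(5/36) = -2. Step 2 — apply |x|_p = p^{-v_p(x)} = 3^{2} = 9.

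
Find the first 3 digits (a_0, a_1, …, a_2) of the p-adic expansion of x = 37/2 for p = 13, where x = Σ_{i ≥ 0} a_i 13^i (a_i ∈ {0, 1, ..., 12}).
(a_0, …, a_2) = (12, 7, 6)

v_13(37/2) = 0 (numerator and denominator both coprime to 13), so x ∈ ℤ_13^×. Compute digits iteratively via a_i = x_i mod 13, x_{i+1} = (x_i − a_i)/13, with x_0 = x:
  x_0 = 37/2;  a_0 = 12;  x_1 = (x_0 − 12)/13 = 1/2
  x_1 = 1/2;  a_1 = 7;  x_2 = (x_1 − 7)/13 = -1/2
  x_2 = -1/2;  a_2 = 6;  x_3 = (x_2 − 6)/13 = -1/2
Digits: (12, 7, 6).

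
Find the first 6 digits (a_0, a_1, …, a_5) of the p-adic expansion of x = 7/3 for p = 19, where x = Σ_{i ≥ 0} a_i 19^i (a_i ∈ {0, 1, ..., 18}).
(a_0, …, a_5) = (15, 12, 12, 12, 12, 12)

v_19(7/3) = 0 (numerator and denominator both coprime to 19), so x ∈ ℤ_19^×. Compute digits iteratively via a_i = x_i mod 19, x_{i+1} = (x_i − a_i)/19, with x_0 = x:
  x_0 = 7/3;  a_0 = 15;  x_1 = (x_0 − 15)/19 = -2/3
  x_1 = -2/3;  a_1 = 12;  x_2 = (x_1 − 12)/19 = -2/3
  x_2 = -2/3;  a_2 = 12;  x_3 = (x_2 − 12)/19 = -2/3
  x_3 = -2/3;  a_3 = 12;  x_4 = (x_3 − 12)/19 = -2/3
  x_4 = -2/3;  a_4 = 12;  x_5 = (x_4 − 12)/19 = -2/3
  x_5 = -2/3;  a_5 = 12;  x_6 = (x_5 − 12)/19 = -2/3
Digits: (15, 12, 12, 12, 12, 12).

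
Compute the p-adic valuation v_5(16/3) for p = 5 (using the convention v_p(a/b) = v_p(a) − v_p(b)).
v_5(16/3) = 0

Factor powers of 5 from the numerator and denominator of the reduced fraction: 16 = 5^0 · 16 and 3 = 5^0 · 3. Apply v_p(a/b) = v_p(a) − v_p(b): v_5(16/3) = 0 − 0 = 0.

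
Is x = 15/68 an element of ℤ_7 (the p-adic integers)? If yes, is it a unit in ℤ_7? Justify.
x ∈ ℤ_7^× (unit); v_7(x) = 0

ℤ_7 = {x ∈ ℚ_7 : v_7(x) ≥ 0} and ℤ_7^× = {x ∈ ℤ_7 : v_7(x) = 0}. Here v_7(15/68) = v_7(num) − v_7(den) = 0; compare against these criteria.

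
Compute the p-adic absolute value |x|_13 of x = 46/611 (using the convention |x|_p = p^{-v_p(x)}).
|46/611|_13 = 13

Step 1 — compute v_13(x) by factoring powers of 13 out of the numerator and denominator: v_13(46/611) = -1. Step 2 — apply |x|_p = p^{-v_p(x)} = 13^{1} = 13.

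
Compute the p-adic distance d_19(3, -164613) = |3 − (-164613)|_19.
d_19(3, -164613) = 1/6859

Step 1 — x − y = 3 − (-164613) = 164616. Step 2 — v_19(164616) = 3 (factor: 164616 = (19^3 · 24); the sign does not affect v_p). Step 3 — |x − y|_19 = 19^{-3} = 1/6859.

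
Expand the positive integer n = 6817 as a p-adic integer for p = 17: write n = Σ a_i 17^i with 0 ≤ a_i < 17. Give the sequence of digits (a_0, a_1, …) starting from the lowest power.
(a_0, a_1, …) = (0, 10, 6, 1)

Repeated division by 17 gives the digits low-to-high: 6817 = 10·17^1 + 6·17^2 + 1·17^3. Digit sequence: (0, 10, 6, 1).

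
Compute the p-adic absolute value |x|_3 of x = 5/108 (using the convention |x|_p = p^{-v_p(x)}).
|5/108|_3 = 27

Step 1 — compute v_3(x) by factoring powers of 3 out of the numerator and denominator: v_3(5/108) = -3. Step 2 — apply |x|_p = p^{-v_p(x)} = 3^{3} = 27.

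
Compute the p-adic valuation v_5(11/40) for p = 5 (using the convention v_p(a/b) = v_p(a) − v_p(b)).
v_5(11/40) = -1

Factor powers of 5 from the numerator and denominator of the reduced fraction: 11 = 5^0 · 11 and 40 = 5^1 · 8. Apply v_p(a/b) = v_p(a) − v_p(b): v_5(11/40) = 0 − 1 = -1.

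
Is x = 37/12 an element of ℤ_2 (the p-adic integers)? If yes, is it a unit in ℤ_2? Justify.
x ∉ ℤ_2 (v_2(x) = -2 < 0)

ℤ_2 = {x ∈ ℚ_2 : v_2(x) ≥ 0} and ℤ_2^× = {x ∈ ℤ_2 : v_2(x) = 0}. Here v_2(37/12) = v_2(num) − v_2(den) = -2; compare against these criteria.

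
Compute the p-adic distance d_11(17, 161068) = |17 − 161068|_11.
d_11(17, 161068) = 1/161051

Step 1 — x − y = 17 − 161068 = -161051. Step 2 — v_11(-161051) = 5 (factor: -161051 = −(11^5 · 1); the sign does not affect v_p). Step 3 — |x − y|_11 = 11^{-5} = 1/161051.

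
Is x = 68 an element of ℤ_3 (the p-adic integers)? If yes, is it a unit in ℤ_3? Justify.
x ∈ ℤ_3^× (unit); v_3(x) = 0

ℤ_3 = {x ∈ ℚ_3 : v_3(x) ≥ 0} and ℤ_3^× = {x ∈ ℤ_3 : v_3(x) = 0}. Here v_3(68) = v_3(num) − v_3(den) = 0; compare against these criteria.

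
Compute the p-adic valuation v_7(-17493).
v_7(-17493) = 3

v_7(n) is the largest exponent k such that 7^k divides n. Factor out: -17493 = -7^3 · 51. (Sign doesn't affect v_p.) So v_7(-17493) = 3.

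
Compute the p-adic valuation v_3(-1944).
v_3(-1944) = 5

v_3(n) is the largest exponent k such that 3^k divides n. Factor out: -1944 = -3^5 · 8. (Sign doesn't affect v_p.) So v_3(-1944) = 5.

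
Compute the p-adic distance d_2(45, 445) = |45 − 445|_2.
d_2(45, 445) = 1/16

Step 1 — x − y = 45 − 445 = -400. Step 2 — v_2(-400) = 4 (factor: -400 = −(2^4 · 25); the sign does not affect v_p). Step 3 — |x − y|_2 = 2^{-4} = 1/16.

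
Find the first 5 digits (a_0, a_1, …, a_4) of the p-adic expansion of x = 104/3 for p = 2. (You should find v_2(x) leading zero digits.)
(a_0, …, a_4) = (0, 0, 0, 1, 1)

v_2(104/3) = 3, so a_0 = ... = a_2 = 0. Factor out: x = 2^3 · u with u = 13/3 a unit in ℤ_2. Expand u iteratively via a_{v+i} = u_i mod 2, u_{i+1} = (u_i − a_{v+i})/2:
  u_0 = 13/3;  a_3 = 1;  u_1 = (u_0 − 1)/2 = 5/3
  u_1 = 5/3;  a_4 = 1;  u_2 = (u_1 − 1)/2 = 1/3
Digits: (0, 0, 0, 1, 1).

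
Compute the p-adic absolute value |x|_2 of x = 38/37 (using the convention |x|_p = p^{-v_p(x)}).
|38/37|_2 = 1/2

Step 1 — compute v_2(x) by factoring powers of 2 out of the numerator and denominator: v_2(38/37) = 1. Step 2 — apply |x|_p = p^{-v_p(x)} = 2^{-1} = 1/2.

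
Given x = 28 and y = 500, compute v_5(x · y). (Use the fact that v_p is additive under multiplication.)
v_5(14000) = 3

v_p(x) = 0 (factor: 28 = 5^0 · 28); v_p(y) = 3 (factor: 500 = 5^3 · 4). Additivity: v_p(xy) = v_p(x) + v_p(y) = 0 + 3 = 3. (Direct check: xy = 14000 = 5^3 · (112).)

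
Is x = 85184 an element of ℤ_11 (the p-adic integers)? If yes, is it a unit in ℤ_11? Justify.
x ∈ ℤ_11 but not a unit; v_11(x) = 3 > 0

ℤ_11 = {x ∈ ℚ_11 : v_11(x) ≥ 0} and ℤ_11^× = {x ∈ ℤ_11 : v_11(x) = 0}. Here v_11(85184) = v_11(num) − v_11(den) = 3; compare against these criteria.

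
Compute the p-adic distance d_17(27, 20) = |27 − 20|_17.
d_17(27, 20) = 1

Step 1 — x − y = 27 − 20 = 7. Step 2 — v_17(7) = 0 (factor: 7 = (17^0 · 7); the sign does not affect v_p). Step 3 — |x − y|_17 = 17^{0} = 1.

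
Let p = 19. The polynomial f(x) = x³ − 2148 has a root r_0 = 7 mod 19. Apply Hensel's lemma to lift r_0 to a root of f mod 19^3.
r_2 = 6505 (mod 6859)

Hensel: r_{i+1} = r_i − f(r_i)/f′(r_i) mod 19^{i+2}, where f′(x) = 3x². Iterate:
  r_0 = 7 (mod 19)
  r_1 = 7 (mod 361)
  r_2 = 6505 (mod 6859)
Final: r = 6505 with f(r) ≡ 0 mod 19^3.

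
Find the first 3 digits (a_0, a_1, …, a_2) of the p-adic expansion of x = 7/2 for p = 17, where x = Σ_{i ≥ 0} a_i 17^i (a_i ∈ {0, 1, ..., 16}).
(a_0, …, a_2) = (12, 8, 8)

v_17(7/2) = 0 (numerator and denominator both coprime to 17), so x ∈ ℤ_17^×. Compute digits iteratively via a_i = x_i mod 17, x_{i+1} = (x_i − a_i)/17, with x_0 = x:
  x_0 = 7/2;  a_0 = 12;  x_1 = (x_0 − 12)/17 = -1/2
  x_1 = -1/2;  a_1 = 8;  x_2 = (x_1 − 8)/17 = -1/2
  x_2 = -1/2;  a_2 = 8;  x_3 = (x_2 − 8)/17 = -1/2
Digits: (12, 8, 8).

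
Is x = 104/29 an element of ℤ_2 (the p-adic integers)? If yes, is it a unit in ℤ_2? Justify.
x ∈ ℤ_2 but not a unit; v_2(x) = 3 > 0

ℤ_2 = {x ∈ ℚ_2 : v_2(x) ≥ 0} and ℤ_2^× = {x ∈ ℤ_2 : v_2(x) = 0}. Here v_2(104/29) = v_2(num) − v_2(den) = 3; compare against these criteria.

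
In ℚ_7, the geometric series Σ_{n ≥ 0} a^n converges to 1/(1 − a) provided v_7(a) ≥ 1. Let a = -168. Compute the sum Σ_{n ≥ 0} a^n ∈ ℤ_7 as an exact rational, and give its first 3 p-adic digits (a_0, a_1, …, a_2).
Σ a^n = 1/(1 − a) = 1/169;  first 3 digits = (1, 4, 5)

v_7(a) = 1 ≥ 1, so the series converges in ℤ_7 to 1/(1 − a) = 1/(1 − (-168)) = 1/169. Expand this rational in ℤ_7: compute digits iteratively via d_i = x_i mod 7, x_{i+1} = (x_i − d_i)/7. The first 3 digits are (1, 4, 5).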